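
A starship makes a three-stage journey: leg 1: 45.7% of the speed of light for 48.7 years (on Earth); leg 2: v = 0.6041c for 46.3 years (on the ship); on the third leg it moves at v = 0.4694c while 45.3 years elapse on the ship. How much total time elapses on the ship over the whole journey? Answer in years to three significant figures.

τ = 135 years

Leg 1: β = 0.457; γ = 1/√(1 − 0.457²) = 1/√0.7912 = 1.124; τ_1 = 48.7/1.124 = 43.32 years.
Leg 2: 46.3 years is already measured on the ship.
Leg 3: 45.3 years is already measured on the ship.
Total: 43.32 + 46.30 + 45.30 years.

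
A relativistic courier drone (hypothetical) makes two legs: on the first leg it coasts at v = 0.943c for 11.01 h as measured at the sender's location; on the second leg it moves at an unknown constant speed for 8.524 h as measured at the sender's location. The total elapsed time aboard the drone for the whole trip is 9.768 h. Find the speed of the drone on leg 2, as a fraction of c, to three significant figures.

Leg 1: γ = 1/√(1 − 0.943²) = 1/√0.1108 = 3.005; τ_1 = 11.01/3.005 = 3.664 h.
Leg 2: speed unknown; τ_2 = 8.524/γ_2.
Total proper time: 3.664 + τ_2 = 9.768, so τ_2 = 9.768 − 3.664 = 6.104 h.
γ_2 = 8.524/6.104 = 1.396; β = √(1 − 1/γ²) = √0.4872.

β = 0.698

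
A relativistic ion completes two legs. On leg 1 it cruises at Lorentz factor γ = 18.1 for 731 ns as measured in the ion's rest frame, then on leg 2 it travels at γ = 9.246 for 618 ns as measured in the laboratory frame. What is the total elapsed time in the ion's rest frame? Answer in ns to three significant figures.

τ = 798 ns

Leg 1: 731 ns is already measured in the ion's rest frame.
Leg 2: γ = 9.246; τ_2 = 618/9.246 = 66.84 ns.
Total: 731.0 + 66.84 ns.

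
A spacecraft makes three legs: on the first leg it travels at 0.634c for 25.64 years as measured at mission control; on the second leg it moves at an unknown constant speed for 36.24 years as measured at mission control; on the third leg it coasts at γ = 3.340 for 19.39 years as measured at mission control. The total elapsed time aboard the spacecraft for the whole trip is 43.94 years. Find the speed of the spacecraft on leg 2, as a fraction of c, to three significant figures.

Leg 1: γ = 1/√(1 − 0.634²) = 1/√0.5980 = 1.293; τ_1 = 25.64/1.293 = 19.83 years.
Leg 2: speed unknown; τ_2 = 36.24/γ_2.
Leg 3: γ = 3.340; τ_3 = 19.39/3.340 = 5.805 years.
Total proper time: 19.83 + τ_2 + 5.805 = 43.94, so τ_2 = 43.94 − 25.63 = 18.31 years.
γ_2 = 36.24/18.31 = 1.980; β = √(1 − 1/γ²) = √0.7448.

β = 0.863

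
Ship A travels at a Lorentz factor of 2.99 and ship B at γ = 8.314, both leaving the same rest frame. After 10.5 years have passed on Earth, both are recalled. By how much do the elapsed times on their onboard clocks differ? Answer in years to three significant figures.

|τ_A − τ_B| = 2.25 years

A: γ = 2.99; τ_A = 10.5/2.990 = 3.512 years.
B: γ = 8.314; τ_B = 10.5/8.314 = 1.263 years.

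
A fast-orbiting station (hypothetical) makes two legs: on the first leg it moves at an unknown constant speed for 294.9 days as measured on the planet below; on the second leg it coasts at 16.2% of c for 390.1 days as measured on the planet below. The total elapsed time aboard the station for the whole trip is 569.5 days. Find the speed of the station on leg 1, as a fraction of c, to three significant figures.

β = 0.780

Leg 1: speed unknown; τ_1 = 294.9/γ_1.
Leg 2: β = 0.162; γ = 1/√(1 − 0.162²) = 1/√0.9738 = 1.013; τ_2 = 390.1/1.013 = 384.9 days.
Total proper time: τ_1 + 384.9 = 569.5, so τ_1 = 569.5 − 384.9 = 184.6 days.
γ_1 = 294.9/184.6 = 1.598; β = √(1 − 1/γ²) = √0.6084.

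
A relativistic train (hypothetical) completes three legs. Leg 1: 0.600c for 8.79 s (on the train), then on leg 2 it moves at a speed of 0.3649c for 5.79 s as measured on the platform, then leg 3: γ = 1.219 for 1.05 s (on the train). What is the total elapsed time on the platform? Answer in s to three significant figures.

Δt = 18.1 s

Leg 1: γ = 1/√(1 − 0.600²) = 5/4 = 1.250; Δt_1 = 1.250 × 8.79 = 10.99 s.
Leg 2: 5.79 s is already measured on the platform.
Leg 3: γ = 1.219; Δt_3 = 1.219 × 1.05 = 1.280 s.
Total: 10.99 + 5.790 + 1.280 s.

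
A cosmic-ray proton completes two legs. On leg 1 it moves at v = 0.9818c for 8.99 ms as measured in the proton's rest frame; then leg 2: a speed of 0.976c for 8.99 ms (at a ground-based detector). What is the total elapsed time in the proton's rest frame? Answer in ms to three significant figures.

τ = 10.9 ms

Leg 1: 8.99 ms is already measured in the proton's rest frame.
Leg 2: γ = 1/√(1 − 0.976²) = 1/√0.04742 = 4.592; τ_2 = 8.99/4.592 = 1.958 ms.
Total: 8.990 + 1.958 ms.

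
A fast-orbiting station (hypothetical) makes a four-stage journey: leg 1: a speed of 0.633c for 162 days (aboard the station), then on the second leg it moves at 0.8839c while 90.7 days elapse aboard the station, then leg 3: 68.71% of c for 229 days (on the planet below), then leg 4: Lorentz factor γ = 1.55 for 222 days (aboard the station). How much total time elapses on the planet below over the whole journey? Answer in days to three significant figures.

Leg 1: γ = 1/√(1 − 0.633²) = 1/√0.5993 = 1.292; Δt_1 = 1.292 × 162 = 209.3 days.
Leg 2: γ = 1/√(1 − 0.8839²) = 1/√0.2187 = 2.138; Δt_2 = 2.138 × 90.7 = 193.9 days.
Leg 3: 229 days is already measured on the planet below.
Leg 4: γ = 1.55; Δt_4 = 1.550 × 222 = 344.1 days.
Total: 209.3 + 193.9 + 229.0 + 344.1 days.

Δt = 976 days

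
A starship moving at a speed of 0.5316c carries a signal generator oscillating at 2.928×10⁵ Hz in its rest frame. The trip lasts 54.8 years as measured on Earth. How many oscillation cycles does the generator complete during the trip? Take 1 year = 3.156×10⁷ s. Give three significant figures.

γ = 1/√(1 − 0.5316²) = 1/√0.7174 = 1.181
The oscillator's own cycle count is N = f × τ where τ is the proper time on the ship. τ = Δt/γ = 54.8/1.181 = 46.42 years = 1.465×10⁹ s.
N = 2.928×10⁵ × 1.465×10⁹ = 4.289×10¹⁴.

N = 4.29×10¹⁴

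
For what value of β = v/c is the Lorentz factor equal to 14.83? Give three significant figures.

β = √(1 − 1/γ²) = √(1 − 1/14.83²) = √(1 − 0.004547) = √0.9955

β = 0.998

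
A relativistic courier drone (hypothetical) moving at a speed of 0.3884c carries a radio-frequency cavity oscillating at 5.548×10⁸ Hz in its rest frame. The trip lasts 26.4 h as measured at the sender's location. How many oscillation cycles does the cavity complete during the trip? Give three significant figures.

N = 4.86×10¹³

γ = 1/√(1 − 0.3884²) = 1/√0.8491 = 1.085
The oscillator's own cycle count is N = f × τ where τ is the proper time aboard the drone. τ = Δt/γ = 26.4/1.085 = 24.33 h = 8.758×10⁴ s.
N = 5.548×10⁸ × 8.758×10⁴ = 4.859×10¹³.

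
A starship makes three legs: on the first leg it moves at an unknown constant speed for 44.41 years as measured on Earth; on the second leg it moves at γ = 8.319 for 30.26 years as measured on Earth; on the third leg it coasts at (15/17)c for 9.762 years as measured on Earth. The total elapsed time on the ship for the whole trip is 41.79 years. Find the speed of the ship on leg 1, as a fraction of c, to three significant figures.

Leg 1: speed unknown; τ_1 = 44.41/γ_1.
Leg 2: γ = 8.319; τ_2 = 30.26/8.319 = 3.637 years.
Leg 3: γ = 1/√(1 − (15/17)²) = 17/8 = 2.125; τ_3 = 9.762/2.125 = 4.594 years.
Total proper time: τ_1 + 3.637 + 4.594 = 41.79, so τ_1 = 41.79 − 8.231 = 33.56 years.
γ_1 = 44.41/33.56 = 1.323; β = √(1 − 1/γ²) = √0.4290.

β = 0.655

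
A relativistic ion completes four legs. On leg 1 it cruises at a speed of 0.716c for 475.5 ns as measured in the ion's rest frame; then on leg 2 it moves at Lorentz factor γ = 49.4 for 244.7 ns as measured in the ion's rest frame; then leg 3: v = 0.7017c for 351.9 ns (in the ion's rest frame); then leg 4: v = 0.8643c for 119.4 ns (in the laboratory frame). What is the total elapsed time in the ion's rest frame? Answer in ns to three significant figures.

τ = 1130 ns

Leg 1: 475.5 ns is already measured in the ion's rest frame.
Leg 2: 244.7 ns is already measured in the ion's rest frame.
Leg 3: 351.9 ns is already measured in the ion's rest frame.
Leg 4: γ = 1/√(1 − 0.8643²) = 1/√0.2530 = 1.988; τ_4 = 119.4/1.988 = 60.06 ns.
Total: 475.5 + 244.7 + 351.9 + 60.06 ns.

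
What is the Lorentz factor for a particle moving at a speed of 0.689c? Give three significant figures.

γ = 1.38

γ = 1/√(1 − 0.689²) = 1/√0.5253 = 1.380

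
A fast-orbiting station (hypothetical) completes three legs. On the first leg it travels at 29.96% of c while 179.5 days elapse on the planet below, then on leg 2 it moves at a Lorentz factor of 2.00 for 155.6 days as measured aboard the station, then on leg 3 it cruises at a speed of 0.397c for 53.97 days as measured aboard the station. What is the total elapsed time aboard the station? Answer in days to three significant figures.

τ = 381 days

Leg 1: β = 0.2996; γ = 1/√(1 − 0.2996²) = 1/√0.9102 = 1.048; τ_1 = 179.5/1.048 = 171.3 days.
Leg 2: 155.6 days is already measured aboard the station.
Leg 3: 53.97 days is already measured aboard the station.
Total: 171.3 + 155.6 + 53.97 days.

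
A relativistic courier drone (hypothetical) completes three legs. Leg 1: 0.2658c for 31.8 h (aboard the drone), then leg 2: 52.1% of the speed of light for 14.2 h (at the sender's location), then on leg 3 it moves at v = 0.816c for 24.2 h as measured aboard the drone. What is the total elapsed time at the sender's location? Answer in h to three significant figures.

Leg 1: γ = 1/√(1 − 0.2658²) = 1/√0.9294 = 1.037; Δt_1 = 1.037 × 31.8 = 32.99 h.
Leg 2: 14.2 h is already measured at the sender's location.
Leg 3: γ = 1/√(1 − 0.816²) = 1/√0.3341 = 1.730; Δt_3 = 1.730 × 24.2 = 41.86 h.
Total: 32.99 + 14.20 + 41.86 h.

Δt = 89.1 h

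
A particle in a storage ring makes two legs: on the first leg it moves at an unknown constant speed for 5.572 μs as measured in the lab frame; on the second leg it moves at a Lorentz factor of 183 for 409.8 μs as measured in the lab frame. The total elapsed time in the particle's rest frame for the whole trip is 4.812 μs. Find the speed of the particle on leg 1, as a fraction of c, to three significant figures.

Leg 1: speed unknown; τ_1 = 5.572/γ_1.
Leg 2: γ = 183; τ_2 = 409.8/183.0 = 2.239 μs.
Total proper time: τ_1 + 2.239 = 4.812, so τ_1 = 4.812 − 2.239 = 2.573 μs.
γ_1 = 5.572/2.573 = 2.166; β = √(1 − 1/γ²) = √0.7868.

β = 0.887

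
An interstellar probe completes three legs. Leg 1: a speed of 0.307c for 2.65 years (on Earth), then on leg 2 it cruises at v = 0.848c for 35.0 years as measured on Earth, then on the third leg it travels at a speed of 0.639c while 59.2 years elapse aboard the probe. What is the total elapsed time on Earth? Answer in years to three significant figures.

Leg 1: 2.65 years is already measured on Earth.
Leg 2: 35.0 years is already measured on Earth.
Leg 3: γ = 1/√(1 − 0.639²) = 1/√0.5917 = 1.300; Δt_3 = 1.300 × 59.2 = 76.96 years.
Total: 2.650 + 35.00 + 76.96 years.

Δt = 115 years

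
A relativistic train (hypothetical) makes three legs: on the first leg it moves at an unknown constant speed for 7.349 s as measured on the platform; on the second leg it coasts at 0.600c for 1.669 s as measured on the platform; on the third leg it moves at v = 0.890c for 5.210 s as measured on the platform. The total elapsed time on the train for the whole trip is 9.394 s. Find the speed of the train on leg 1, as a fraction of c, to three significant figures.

Leg 1: speed unknown; τ_1 = 7.349/γ_1.
Leg 2: γ = 1/√(1 − 0.600²) = 5/4 = 1.250; τ_2 = 1.669/1.250 = 1.335 s.
Leg 3: γ = 1/√(1 − 0.890²) = 1/√0.2079 = 2.193; τ_3 = 5.210/2.193 = 2.376 s.
Total proper time: τ_1 + 1.335 + 2.376 = 9.394, so τ_1 = 9.394 − 3.711 = 5.683 s.
γ_1 = 7.349/5.683 = 1.293; β = √(1 − 1/γ²) = √0.4020.

β = 0.634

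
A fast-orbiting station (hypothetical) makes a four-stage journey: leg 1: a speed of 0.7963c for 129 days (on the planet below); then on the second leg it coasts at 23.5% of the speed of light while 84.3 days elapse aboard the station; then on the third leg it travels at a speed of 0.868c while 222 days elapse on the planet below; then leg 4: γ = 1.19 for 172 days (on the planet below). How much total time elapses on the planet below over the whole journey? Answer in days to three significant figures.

Leg 1: 129 days is already measured on the planet below.
Leg 2: β = 0.235; γ = 1/√(1 − 0.235²) = 1/√0.9448 = 1.029; Δt_2 = 1.029 × 84.3 = 86.73 days.
Leg 3: 222 days is already measured on the planet below.
Leg 4: 172 days is already measured on the planet below.
Total: 129.0 + 86.73 + 222.0 + 172.0 days.

Δt = 610 days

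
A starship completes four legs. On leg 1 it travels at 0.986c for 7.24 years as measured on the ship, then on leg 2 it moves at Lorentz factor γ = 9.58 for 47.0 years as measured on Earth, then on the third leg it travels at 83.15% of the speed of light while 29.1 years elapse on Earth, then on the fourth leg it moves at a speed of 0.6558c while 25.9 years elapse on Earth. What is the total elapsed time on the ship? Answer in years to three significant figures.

Leg 1: 7.24 years is already measured on the ship.
Leg 2: γ = 9.58; τ_2 = 47.0/9.580 = 4.906 years.
Leg 3: β = 0.8315; γ = 1/√(1 − 0.8315²) = 1/√0.3086 = 1.800; τ_3 = 29.1/1.800 = 16.17 years.
Leg 4: γ = 1/√(1 − 0.6558²) = 1/√0.5699 = 1.325; τ_4 = 25.9/1.325 = 19.55 years.
Total: 7.240 + 4.906 + 16.17 + 19.55 years.

τ = 47.9 years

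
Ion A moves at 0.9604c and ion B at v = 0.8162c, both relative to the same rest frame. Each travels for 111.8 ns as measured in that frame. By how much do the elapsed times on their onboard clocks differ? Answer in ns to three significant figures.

|τ_A − τ_B| = 33.4 ns

A: γ = 1/√(1 − 0.9604²) = 1/√0.07763 = 3.589; τ_A = 111.8/3.589 = 31.15 ns.
B: γ = 1/√(1 − 0.8162²) = 1/√0.3338 = 1.731; τ_B = 111.8/1.731 = 64.59 ns.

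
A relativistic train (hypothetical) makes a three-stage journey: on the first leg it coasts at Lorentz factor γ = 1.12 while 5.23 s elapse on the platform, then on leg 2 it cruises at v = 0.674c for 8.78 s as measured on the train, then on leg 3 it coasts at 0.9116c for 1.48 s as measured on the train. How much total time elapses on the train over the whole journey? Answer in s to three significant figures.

Leg 1: γ = 1.12; τ_1 = 5.23/1.120 = 4.670 s.
Leg 2: 8.78 s is already measured on the train.
Leg 3: 1.48 s is already measured on the train.
Total: 4.670 + 8.780 + 1.480 s.

τ = 14.9 s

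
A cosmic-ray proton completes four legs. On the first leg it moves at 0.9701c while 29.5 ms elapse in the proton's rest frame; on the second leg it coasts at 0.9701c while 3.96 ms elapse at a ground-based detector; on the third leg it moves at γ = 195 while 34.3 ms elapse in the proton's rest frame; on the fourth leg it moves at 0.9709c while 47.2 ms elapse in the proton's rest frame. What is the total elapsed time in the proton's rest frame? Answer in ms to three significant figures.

Leg 1: 29.5 ms is already measured in the proton's rest frame.
Leg 2: γ = 1/√(1 − 0.9701²) = 1/√0.05891 = 4.120; τ_2 = 3.96/4.120 = 0.9611 ms.
Leg 3: 34.3 ms is already measured in the proton's rest frame.
Leg 4: 47.2 ms is already measured in the proton's rest frame.
Total: 29.50 + 0.9611 + 34.30 + 47.20 ms.

τ = 112 ms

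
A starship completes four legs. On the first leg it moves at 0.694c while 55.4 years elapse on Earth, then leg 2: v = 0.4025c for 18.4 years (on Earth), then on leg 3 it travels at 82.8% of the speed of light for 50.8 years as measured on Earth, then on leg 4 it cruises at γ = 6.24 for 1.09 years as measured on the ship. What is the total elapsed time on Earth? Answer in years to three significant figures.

Leg 1: 55.4 years is already measured on Earth.
Leg 2: 18.4 years is already measured on Earth.
Leg 3: 50.8 years is already measured on Earth.
Leg 4: γ = 6.24; Δt_4 = 6.240 × 1.09 = 6.802 years.
Total: 55.40 + 18.40 + 50.80 + 6.802 years.

Δt = 131 years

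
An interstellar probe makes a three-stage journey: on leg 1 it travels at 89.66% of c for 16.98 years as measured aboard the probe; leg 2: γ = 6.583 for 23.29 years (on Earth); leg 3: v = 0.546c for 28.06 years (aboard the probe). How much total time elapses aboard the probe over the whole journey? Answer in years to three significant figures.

Leg 1: 16.98 years is already measured aboard the probe.
Leg 2: γ = 6.583; τ_2 = 23.29/6.583 = 3.538 years.
Leg 3: 28.06 years is already measured aboard the probe.
Total: 16.98 + 3.538 + 28.06 years.

τ = 48.6 years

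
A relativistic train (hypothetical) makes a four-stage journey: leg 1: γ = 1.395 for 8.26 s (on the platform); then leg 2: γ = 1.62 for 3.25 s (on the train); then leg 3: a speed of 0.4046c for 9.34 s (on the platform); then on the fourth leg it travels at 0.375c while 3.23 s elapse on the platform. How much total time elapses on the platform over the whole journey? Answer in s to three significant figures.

Δt = 26.1 s

Leg 1: 8.26 s is already measured on the platform.
Leg 2: γ = 1.62; Δt_2 = 1.620 × 3.25 = 5.265 s.
Leg 3: 9.34 s is already measured on the platform.
Leg 4: 3.23 s is already measured on the platform.
Total: 8.260 + 5.265 + 9.340 + 3.230 s.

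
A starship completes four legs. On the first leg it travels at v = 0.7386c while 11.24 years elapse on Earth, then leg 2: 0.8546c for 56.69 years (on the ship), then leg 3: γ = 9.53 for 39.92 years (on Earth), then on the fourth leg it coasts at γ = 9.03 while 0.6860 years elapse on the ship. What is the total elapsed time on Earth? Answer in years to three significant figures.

Δt = 167 years

Leg 1: 11.24 years is already measured on Earth.
Leg 2: γ = 1/√(1 − 0.8546²) = 1/√0.2697 = 1.926; Δt_2 = 1.926 × 56.69 = 109.2 years.
Leg 3: 39.92 years is already measured on Earth.
Leg 4: γ = 9.03; Δt_4 = 9.030 × 0.6860 = 6.195 years.
Total: 11.24 + 109.2 + 39.92 + 6.195 years.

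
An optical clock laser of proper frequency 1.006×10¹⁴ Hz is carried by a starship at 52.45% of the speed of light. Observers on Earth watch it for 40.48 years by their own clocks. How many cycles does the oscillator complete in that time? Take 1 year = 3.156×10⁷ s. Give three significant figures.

β = 0.5245; γ = 1/√(1 − 0.5245²) = 1/√0.7249 = 1.175
During 40.48 years of lab time, the oscillator's proper time advances by τ = Δt/γ = 40.48/1.175 = 34.47 years = 1.088×10⁹ s.
N = f × τ = 1.006×10¹⁴ × 1.088×10⁹ = 1.094×10²³.

N = 1.09×10²³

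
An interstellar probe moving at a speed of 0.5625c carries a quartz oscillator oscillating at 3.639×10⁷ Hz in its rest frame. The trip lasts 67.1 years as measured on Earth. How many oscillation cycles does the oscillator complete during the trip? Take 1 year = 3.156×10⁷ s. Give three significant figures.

N = 6.37×10¹⁶

γ = 1/√(1 − 0.5625²) = 1/√0.6836 = 1.209
The oscillator's own cycle count is N = f × τ where τ is the proper time aboard the probe. τ = Δt/γ = 67.1/1.209 = 55.48 years = 1.751×10⁹ s.
N = 3.639×10⁷ × 1.751×10⁹ = 6.371×10¹⁶.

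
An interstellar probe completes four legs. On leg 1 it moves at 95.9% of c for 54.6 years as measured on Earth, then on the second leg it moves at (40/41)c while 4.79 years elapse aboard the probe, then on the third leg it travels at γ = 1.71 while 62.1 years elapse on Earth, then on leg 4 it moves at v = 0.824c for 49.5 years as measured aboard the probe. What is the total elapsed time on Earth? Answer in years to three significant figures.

Leg 1: 54.6 years is already measured on Earth.
Leg 2: γ = 1/√(1 − (40/41)²) = 41/9 ≈ 4.556; Δt_2 = 4.556 × 4.79 = 21.82 years.
Leg 3: 62.1 years is already measured on Earth.
Leg 4: γ = 1/√(1 − 0.824²) = 1/√0.3210 = 1.765; Δt_4 = 1.765 × 49.5 = 87.36 years.
Total: 54.60 + 21.82 + 62.10 + 87.36 years.

Δt = 226 years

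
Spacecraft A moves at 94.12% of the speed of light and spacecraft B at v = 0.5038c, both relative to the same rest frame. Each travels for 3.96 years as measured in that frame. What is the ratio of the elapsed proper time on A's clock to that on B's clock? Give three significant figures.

A: β = 0.9412; γ = 1/√(1 − 0.9412²) = 1/√0.1141 = 2.960. B: γ = 1/√(1 − 0.5038²) = 1/√0.7462 = 1.158.
τ_A/τ_B = γ_B/γ_A = 1.158/2.960 = 0.3911, so τ_A/τ_B = 0.3911.

τ_A/τ_B = 0.391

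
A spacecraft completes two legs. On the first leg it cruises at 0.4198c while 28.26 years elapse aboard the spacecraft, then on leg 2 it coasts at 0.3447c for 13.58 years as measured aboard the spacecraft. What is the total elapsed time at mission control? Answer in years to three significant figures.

Leg 1: γ = 1/√(1 − 0.4198²) = 1/√0.8238 = 1.102; Δt_1 = 1.102 × 28.26 = 31.14 years.
Leg 2: γ = 1/√(1 − 0.3447²) = 1/√0.8812 = 1.065; Δt_2 = 1.065 × 13.58 = 14.47 years.
Total: 31.14 + 14.47 years.

Δt = 45.6 years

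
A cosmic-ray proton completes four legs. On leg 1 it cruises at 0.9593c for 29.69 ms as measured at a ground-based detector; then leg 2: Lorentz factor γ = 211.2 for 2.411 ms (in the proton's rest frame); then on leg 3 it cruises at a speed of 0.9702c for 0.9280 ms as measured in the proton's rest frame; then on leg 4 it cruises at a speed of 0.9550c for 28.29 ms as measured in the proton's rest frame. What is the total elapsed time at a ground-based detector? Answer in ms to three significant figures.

Leg 1: 29.69 ms is already measured at a ground-based detector.
Leg 2: γ = 211.2; Δt_2 = 211.2 × 2.411 = 509.2 ms.
Leg 3: γ = 1/√(1 − 0.9702²) = 1/√0.05871 = 4.127; Δt_3 = 4.127 × 0.9280 = 3.830 ms.
Leg 4: γ = 1/√(1 − 0.9550²) = 1/√0.08798 = 3.371; Δt_4 = 3.371 × 28.29 = 95.38 ms.
Total: 29.69 + 509.2 + 3.830 + 95.38 ms.

Δt = 638 ms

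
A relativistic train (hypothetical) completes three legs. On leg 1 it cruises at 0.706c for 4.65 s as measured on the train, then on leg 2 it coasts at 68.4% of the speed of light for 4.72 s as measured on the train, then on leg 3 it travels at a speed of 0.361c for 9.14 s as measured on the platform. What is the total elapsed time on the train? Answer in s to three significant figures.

τ = 17.9 s

Leg 1: 4.65 s is already measured on the train.
Leg 2: 4.72 s is already measured on the train.
Leg 3: γ = 1/√(1 − 0.361²) = 1/√0.8697 = 1.072; τ_3 = 9.14/1.072 = 8.524 s.
Total: 4.650 + 4.720 + 8.524 s.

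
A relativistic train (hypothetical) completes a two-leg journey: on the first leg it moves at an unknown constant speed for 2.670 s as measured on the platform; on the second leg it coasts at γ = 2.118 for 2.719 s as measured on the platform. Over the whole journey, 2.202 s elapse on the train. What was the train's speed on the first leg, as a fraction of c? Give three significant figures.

β = 0.939

Leg 1: speed unknown; τ_1 = 2.670/γ_1.
Leg 2: γ = 2.118; τ_2 = 2.719/2.118 = 1.284 s.
Total proper time: τ_1 + 1.284 = 2.202, so τ_1 = 2.202 − 1.284 = 0.9182 s.
γ_1 = 2.670/0.9182 = 2.908; β = √(1 − 1/γ²) = √0.8817.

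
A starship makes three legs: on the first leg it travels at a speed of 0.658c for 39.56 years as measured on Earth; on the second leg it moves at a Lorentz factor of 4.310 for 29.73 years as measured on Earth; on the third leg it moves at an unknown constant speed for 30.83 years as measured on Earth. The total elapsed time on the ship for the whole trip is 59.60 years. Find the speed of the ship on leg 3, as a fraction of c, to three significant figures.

Leg 1: γ = 1/√(1 − 0.658²) = 1/√0.5670 = 1.328; τ_1 = 39.56/1.328 = 29.79 years.
Leg 2: γ = 4.310; τ_2 = 29.73/4.310 = 6.898 years.
Leg 3: speed unknown; τ_3 = 30.83/γ_3.
Total proper time: 29.79 + 6.898 + τ_3 = 59.60, so τ_3 = 59.60 − 36.69 = 22.91 years.
γ_3 = 30.83/22.91 = 1.346; β = √(1 − 1/γ²) = √0.4477.

β = 0.669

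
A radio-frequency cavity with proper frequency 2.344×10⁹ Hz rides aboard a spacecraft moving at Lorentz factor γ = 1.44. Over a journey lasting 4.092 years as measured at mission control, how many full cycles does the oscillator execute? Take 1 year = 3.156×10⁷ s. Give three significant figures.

γ = 1.44
The oscillator's own cycle count is N = f × τ where τ is the proper time aboard the spacecraft. τ = Δt/γ = 4.092/1.440 = 2.842 years = 8.968×10⁷ s.
N = 2.344×10⁹ × 8.968×10⁷ = 2.102×10¹⁷.

N = 2.10×10¹⁷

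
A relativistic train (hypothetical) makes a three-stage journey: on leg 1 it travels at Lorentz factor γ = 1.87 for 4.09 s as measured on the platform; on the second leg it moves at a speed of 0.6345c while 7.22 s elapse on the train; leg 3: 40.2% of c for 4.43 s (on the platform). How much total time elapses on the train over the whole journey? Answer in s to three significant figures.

Leg 1: γ = 1.87; τ_1 = 4.09/1.870 = 2.187 s.
Leg 2: 7.22 s is already measured on the train.
Leg 3: β = 0.402; γ = 1/√(1 − 0.402²) = 1/√0.8384 = 1.092; τ_3 = 4.43/1.092 = 4.056 s.
Total: 2.187 + 7.220 + 4.056 s.

τ = 13.5 s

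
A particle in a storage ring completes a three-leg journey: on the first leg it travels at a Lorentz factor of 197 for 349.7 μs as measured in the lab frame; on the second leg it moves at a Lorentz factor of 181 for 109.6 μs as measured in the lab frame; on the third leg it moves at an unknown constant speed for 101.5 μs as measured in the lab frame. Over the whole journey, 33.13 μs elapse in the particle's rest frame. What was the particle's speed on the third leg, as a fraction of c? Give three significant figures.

β = 0.953

Leg 1: γ = 197; τ_1 = 349.7/197.0 = 1.775 μs.
Leg 2: γ = 181; τ_2 = 109.6/181.0 = 0.6055 μs.
Leg 3: speed unknown; τ_3 = 101.5/γ_3.
Total proper time: 1.775 + 0.6055 + τ_3 = 33.13, so τ_3 = 33.13 − 2.381 = 30.75 μs.
γ_3 = 101.5/30.75 = 3.301; β = √(1 − 1/γ²) = √0.9082.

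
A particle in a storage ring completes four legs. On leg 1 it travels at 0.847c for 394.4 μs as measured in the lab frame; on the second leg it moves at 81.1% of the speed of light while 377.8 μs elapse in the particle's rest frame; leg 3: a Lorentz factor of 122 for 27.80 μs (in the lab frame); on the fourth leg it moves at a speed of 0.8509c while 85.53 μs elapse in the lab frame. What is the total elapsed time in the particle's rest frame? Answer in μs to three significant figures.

Leg 1: γ = 1/√(1 − 0.847²) = 1/√0.2826 = 1.881; τ_1 = 394.4/1.881 = 209.7 μs.
Leg 2: 377.8 μs is already measured in the particle's rest frame.
Leg 3: γ = 122; τ_3 = 27.80/122.0 = 0.2279 μs.
Leg 4: γ = 1/√(1 − 0.8509²) = 1/√0.2760 = 1.904; τ_4 = 85.53/1.904 = 44.93 μs.
Total: 209.7 + 377.8 + 0.2279 + 44.93 μs.

τ = 633 μs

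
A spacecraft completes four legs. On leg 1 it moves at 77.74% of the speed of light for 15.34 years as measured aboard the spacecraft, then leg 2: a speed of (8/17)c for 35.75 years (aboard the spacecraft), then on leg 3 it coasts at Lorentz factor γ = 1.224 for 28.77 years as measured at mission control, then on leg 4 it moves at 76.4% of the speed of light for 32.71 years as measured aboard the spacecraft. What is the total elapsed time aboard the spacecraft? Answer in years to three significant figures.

τ = 107 years

Leg 1: 15.34 years is already measured aboard the spacecraft.
Leg 2: 35.75 years is already measured aboard the spacecraft.
Leg 3: γ = 1.224; τ_3 = 28.77/1.224 = 23.50 years.
Leg 4: 32.71 years is already measured aboard the spacecraft.
Total: 15.34 + 35.75 + 23.50 + 32.71 years.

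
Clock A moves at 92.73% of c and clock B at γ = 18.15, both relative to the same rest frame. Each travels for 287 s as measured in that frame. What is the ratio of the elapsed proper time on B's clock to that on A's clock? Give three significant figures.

A: β = 0.9273; γ = 1/√(1 − 0.9273²) = 1/√0.1401 = 2.672. B: γ = 18.15.
τ_A/τ_B = γ_B/γ_A = 18.15/2.672 = 6.794, so τ_B/τ_A = 0.1472.

τ_B/τ_A = 0.147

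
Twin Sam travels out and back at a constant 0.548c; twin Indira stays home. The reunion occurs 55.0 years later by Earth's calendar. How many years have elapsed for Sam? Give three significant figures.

τ = 46.0 years

γ = 1/√(1 − 0.548²) = 1/√0.6997 = 1.195
Sam's clock measures proper time along the trip: τ = Δt/γ = 55.0/1.195 years.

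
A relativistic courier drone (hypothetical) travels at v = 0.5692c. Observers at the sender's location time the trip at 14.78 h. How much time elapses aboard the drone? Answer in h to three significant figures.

τ = 12.2 h

γ = 1/√(1 − 0.5692²) = 1/√0.6760 = 1.216
The interval measured at the sender's location is the dilated one; the clock aboard the drone measures the proper time τ = Δt/γ = 14.78/1.216 h.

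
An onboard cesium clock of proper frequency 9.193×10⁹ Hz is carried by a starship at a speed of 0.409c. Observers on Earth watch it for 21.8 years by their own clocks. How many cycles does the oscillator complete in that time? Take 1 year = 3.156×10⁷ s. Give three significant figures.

N = 5.77×10¹⁸

γ = 1/√(1 − 0.409²) = 1/√0.8327 = 1.096
During 21.8 years of lab time, the oscillator's proper time advances by τ = Δt/γ = 21.8/1.096 = 19.89 years = 6.278×10⁸ s.
N = f × τ = 9.193×10⁹ × 6.278×10⁸ = 5.772×10¹⁸.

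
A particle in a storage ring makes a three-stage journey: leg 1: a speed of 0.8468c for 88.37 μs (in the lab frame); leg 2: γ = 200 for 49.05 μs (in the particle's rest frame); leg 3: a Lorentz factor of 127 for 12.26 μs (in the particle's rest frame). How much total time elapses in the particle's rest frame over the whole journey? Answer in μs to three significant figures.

τ = 108 μs

Leg 1: γ = 1/√(1 − 0.8468²) = 1/√0.2829 = 1.880; τ_1 = 88.37/1.880 = 47.01 μs.
Leg 2: 49.05 μs is already measured in the particle's rest frame.
Leg 3: 12.26 μs is already measured in the particle's rest frame.
Total: 47.01 + 49.05 + 12.26 μs.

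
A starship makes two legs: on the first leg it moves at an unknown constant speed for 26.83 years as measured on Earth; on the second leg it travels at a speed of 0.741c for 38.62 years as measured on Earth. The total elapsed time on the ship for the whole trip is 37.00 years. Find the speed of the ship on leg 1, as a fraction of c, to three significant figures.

Leg 1: speed unknown; τ_1 = 26.83/γ_1.
Leg 2: γ = 1/√(1 − 0.741²) = 1/√0.4509 = 1.489; τ_2 = 38.62/1.489 = 25.93 years.
Total proper time: τ_1 + 25.93 = 37.00, so τ_1 = 37.00 − 25.93 = 11.07 years.
γ_1 = 26.83/11.07 = 2.424; β = √(1 − 1/γ²) = √0.8299.

β = 0.911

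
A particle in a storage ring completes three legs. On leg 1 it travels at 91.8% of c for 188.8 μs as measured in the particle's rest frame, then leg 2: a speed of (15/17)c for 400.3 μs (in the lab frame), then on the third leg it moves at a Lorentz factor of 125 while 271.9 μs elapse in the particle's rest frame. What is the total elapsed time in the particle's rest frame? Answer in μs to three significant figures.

τ = 649 μs

Leg 1: 188.8 μs is already measured in the particle's rest frame.
Leg 2: γ = 1/√(1 − (15/17)²) = 17/8 = 2.125; τ_2 = 400.3/2.125 = 188.4 μs.
Leg 3: 271.9 μs is already measured in the particle's rest frame.
Total: 188.8 + 188.4 + 271.9 μs.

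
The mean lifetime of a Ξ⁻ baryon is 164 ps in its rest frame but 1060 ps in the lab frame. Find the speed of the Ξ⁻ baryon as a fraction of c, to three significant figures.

γ = Δt/τ₀ = 1060/164 = 6.463
β = √(1 − 1/γ²) = √(1 − 0.02394) = √0.9761

β = 0.988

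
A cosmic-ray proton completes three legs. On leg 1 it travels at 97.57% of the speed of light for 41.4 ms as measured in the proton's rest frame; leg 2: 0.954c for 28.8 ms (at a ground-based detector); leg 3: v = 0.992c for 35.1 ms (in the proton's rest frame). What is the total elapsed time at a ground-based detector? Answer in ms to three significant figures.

Leg 1: β = 0.9757; γ = 1/√(1 − 0.9757²) = 1/√0.04801 = 4.564; Δt_1 = 4.564 × 41.4 = 188.9 ms.
Leg 2: 28.8 ms is already measured at a ground-based detector.
Leg 3: γ = 1/√(1 − 0.992²) = 1/√0.01594 = 7.922; Δt_3 = 7.922 × 35.1 = 278.0 ms.
Total: 188.9 + 28.80 + 278.0 ms.

Δt = 496 ms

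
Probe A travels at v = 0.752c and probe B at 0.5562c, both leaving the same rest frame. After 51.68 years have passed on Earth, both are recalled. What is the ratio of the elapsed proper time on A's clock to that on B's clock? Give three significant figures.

A: γ = 1/√(1 − 0.752²) = 1/√0.4345 = 1.517. B: γ = 1/√(1 − 0.5562²) = 1/√0.6906 = 1.203.
τ_A/τ_B = γ_B/γ_A = 1.203/1.517 = 0.7932, so τ_A/τ_B = 0.7932.

τ_A/τ_B = 0.793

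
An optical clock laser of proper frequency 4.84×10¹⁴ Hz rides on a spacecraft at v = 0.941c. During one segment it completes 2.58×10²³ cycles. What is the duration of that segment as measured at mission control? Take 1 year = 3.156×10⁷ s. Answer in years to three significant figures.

γ = 1/√(1 − 0.941²) = 1/√0.1145 = 2.955
Proper time for N cycles: τ = N/f = 2.58×10²³/(4.84×10¹⁴) = 5.331×10⁸ s = 16.89 years.
Lab-frame duration Δt = γτ = 2.955 × 16.89 = 49.91 years.

Δt = 49.9 years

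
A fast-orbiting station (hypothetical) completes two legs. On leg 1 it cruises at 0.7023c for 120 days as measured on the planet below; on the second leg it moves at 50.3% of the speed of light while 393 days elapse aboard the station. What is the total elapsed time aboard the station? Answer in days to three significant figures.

Leg 1: γ = 1/√(1 − 0.7023²) = 1/√0.5068 = 1.405; τ_1 = 120/1.405 = 85.43 days.
Leg 2: 393 days is already measured aboard the station.
Total: 85.43 + 393.0 days.

τ = 478 days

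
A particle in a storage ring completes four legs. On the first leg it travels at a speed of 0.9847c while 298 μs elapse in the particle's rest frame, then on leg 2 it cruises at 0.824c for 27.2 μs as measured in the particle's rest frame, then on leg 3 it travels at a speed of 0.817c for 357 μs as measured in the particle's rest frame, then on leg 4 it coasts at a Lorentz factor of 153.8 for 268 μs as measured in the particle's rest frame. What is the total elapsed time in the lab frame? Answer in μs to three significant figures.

Leg 1: γ = 1/√(1 − 0.9847²) = 1/√0.03037 = 5.739; Δt_1 = 5.739 × 298 = 1710 μs.
Leg 2: γ = 1/√(1 − 0.824²) = 1/√0.3210 = 1.765; Δt_2 = 1.765 × 27.2 = 48.01 μs.
Leg 3: γ = 1/√(1 − 0.817²) = 1/√0.3325 = 1.734; Δt_3 = 1.734 × 357 = 619.1 μs.
Leg 4: γ = 153.8; Δt_4 = 153.8 × 268 = 4.122×10⁴ μs.
Total: 1710 + 48.01 + 619.1 + 4.122×10⁴ μs.

Δt = 4.36×10⁴ μs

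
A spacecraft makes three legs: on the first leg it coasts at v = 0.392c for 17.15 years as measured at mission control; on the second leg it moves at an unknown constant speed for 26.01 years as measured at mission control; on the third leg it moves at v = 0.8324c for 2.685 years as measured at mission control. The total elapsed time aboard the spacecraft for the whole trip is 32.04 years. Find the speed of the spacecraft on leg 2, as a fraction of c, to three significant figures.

β = 0.823

Leg 1: γ = 1/√(1 − 0.392²) = 1/√0.8463 = 1.087; τ_1 = 17.15/1.087 = 15.78 years.
Leg 2: speed unknown; τ_2 = 26.01/γ_2.
Leg 3: γ = 1/√(1 − 0.8324²) = 1/√0.3071 = 1.804; τ_3 = 2.685/1.804 = 1.488 years.
Total proper time: 15.78 + τ_2 + 1.488 = 32.04, so τ_2 = 32.04 − 17.27 = 14.77 years.
γ_2 = 26.01/14.77 = 1.760; β = √(1 − 1/γ²) = √0.6773.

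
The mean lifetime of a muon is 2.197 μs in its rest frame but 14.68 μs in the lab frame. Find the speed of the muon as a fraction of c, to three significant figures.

γ = Δt/τ₀ = 14.68/2.197 = 6.682
β = √(1 − 1/γ²) = √(1 − 0.02240) = √0.9776

β = 0.989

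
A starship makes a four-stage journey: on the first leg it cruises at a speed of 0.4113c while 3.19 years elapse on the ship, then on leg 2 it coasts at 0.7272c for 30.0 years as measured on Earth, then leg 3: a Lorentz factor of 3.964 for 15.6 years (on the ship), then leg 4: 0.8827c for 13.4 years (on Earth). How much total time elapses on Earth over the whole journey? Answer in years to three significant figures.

Leg 1: γ = 1/√(1 − 0.4113²) = 1/√0.8308 = 1.097; Δt_1 = 1.097 × 3.19 = 3.500 years.
Leg 2: 30.0 years is already measured on Earth.
Leg 3: γ = 3.964; Δt_3 = 3.964 × 15.6 = 61.84 years.
Leg 4: 13.4 years is already measured on Earth.
Total: 3.500 + 30.00 + 61.84 + 13.40 years.

Δt = 109 years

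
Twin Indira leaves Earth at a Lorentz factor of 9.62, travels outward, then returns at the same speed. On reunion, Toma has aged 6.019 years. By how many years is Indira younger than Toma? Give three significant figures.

γ = 9.62
Indira's elapsed proper time: τ = 6.019/9.620 = 0.6257 years.
Age gap = Δt − τ = 6.019 − 0.6257 years.

Δt − τ = 5.39 years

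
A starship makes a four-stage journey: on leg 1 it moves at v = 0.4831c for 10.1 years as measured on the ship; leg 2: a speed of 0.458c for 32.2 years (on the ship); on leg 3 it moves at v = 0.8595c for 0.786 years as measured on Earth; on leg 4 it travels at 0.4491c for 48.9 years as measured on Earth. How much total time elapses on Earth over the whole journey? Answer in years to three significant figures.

Δt = 97.4 years

Leg 1: γ = 1/√(1 − 0.4831²) = 1/√0.7666 = 1.142; Δt_1 = 1.142 × 10.1 = 11.54 years.
Leg 2: γ = 1/√(1 − 0.458²) = 1/√0.7902 = 1.125; Δt_2 = 1.125 × 32.2 = 36.22 years.
Leg 3: 0.786 years is already measured on Earth.
Leg 4: 48.9 years is already measured on Earth.
Total: 11.54 + 36.22 + 0.7860 + 48.90 years.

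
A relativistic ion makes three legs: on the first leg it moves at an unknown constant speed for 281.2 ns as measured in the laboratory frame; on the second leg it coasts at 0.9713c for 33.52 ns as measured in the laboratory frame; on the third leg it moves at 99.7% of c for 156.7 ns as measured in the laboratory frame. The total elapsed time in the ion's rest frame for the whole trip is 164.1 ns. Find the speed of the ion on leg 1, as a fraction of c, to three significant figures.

β = 0.859

Leg 1: speed unknown; τ_1 = 281.2/γ_1.
Leg 2: γ = 1/√(1 − 0.9713²) = 1/√0.05658 = 4.204; τ_2 = 33.52/4.204 = 7.973 ns.
Leg 3: β = 0.997; γ = 1/√(1 − 0.997²) = 1/√0.005991 = 12.92; τ_3 = 156.7/12.92 = 12.13 ns.
Total proper time: τ_1 + 7.973 + 12.13 = 164.1, so τ_1 = 164.1 − 20.10 = 144.0 ns.
γ_1 = 281.2/144.0 = 1.953; β = √(1 − 1/γ²) = √0.7378.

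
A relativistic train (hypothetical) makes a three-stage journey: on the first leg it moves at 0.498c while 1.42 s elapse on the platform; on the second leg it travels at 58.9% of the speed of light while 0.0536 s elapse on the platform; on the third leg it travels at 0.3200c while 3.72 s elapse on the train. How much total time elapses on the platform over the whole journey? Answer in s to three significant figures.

Δt = 5.40 s

Leg 1: 1.42 s is already measured on the platform.
Leg 2: 0.0536 s is already measured on the platform.
Leg 3: γ = 1/√(1 − 0.3200²) = 1/√0.8976 = 1.056; Δt_3 = 1.056 × 3.72 = 3.926 s.
Total: 1.420 + 0.05360 + 3.926 s.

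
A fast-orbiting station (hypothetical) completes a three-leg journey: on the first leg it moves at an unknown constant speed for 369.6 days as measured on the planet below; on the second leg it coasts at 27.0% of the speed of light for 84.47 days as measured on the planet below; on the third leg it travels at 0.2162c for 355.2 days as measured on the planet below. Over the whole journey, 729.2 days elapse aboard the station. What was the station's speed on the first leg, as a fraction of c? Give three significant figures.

Leg 1: speed unknown; τ_1 = 369.6/γ_1.
Leg 2: β = 0.270; γ = 1/√(1 − 0.270²) = 1/√0.9271 = 1.039; τ_2 = 84.47/1.039 = 81.33 days.
Leg 3: γ = 1/√(1 − 0.2162²) = 1/√0.9533 = 1.024; τ_3 = 355.2/1.024 = 346.8 days.
Total proper time: τ_1 + 81.33 + 346.8 = 729.2, so τ_1 = 729.2 − 428.1 = 301.1 days.
γ_1 = 369.6/301.1 = 1.228; β = √(1 − 1/γ²) = √0.3365.

β = 0.580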